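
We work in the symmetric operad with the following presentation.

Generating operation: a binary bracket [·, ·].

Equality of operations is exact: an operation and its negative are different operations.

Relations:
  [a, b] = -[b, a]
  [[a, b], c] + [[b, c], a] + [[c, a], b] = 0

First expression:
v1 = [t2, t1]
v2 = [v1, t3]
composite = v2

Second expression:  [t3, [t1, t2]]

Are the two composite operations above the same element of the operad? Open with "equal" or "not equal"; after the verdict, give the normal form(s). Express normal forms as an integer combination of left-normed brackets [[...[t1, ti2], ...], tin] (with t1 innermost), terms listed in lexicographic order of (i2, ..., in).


The first expression, normalized: -[[t1, t2], t3]
The second expression, normalized: -[[t1, t2], t3]
One common form — equal.

equal; both compose to -[[t1, t2], t3]


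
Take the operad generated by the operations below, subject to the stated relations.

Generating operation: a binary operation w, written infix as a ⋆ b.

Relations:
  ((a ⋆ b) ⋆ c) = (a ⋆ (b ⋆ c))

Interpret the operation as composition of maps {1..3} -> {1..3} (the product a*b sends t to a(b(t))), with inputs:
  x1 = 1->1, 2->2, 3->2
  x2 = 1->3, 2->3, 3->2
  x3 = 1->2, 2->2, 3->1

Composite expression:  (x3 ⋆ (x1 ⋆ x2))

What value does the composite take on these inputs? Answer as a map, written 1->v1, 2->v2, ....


(x1 ⋆ x2) = 1->2, 2->2, 3->2
(x3 ⋆ (x1 ⋆ x2)) = 1->2, 2->2, 3->2

1->2, 2->2, 3->2


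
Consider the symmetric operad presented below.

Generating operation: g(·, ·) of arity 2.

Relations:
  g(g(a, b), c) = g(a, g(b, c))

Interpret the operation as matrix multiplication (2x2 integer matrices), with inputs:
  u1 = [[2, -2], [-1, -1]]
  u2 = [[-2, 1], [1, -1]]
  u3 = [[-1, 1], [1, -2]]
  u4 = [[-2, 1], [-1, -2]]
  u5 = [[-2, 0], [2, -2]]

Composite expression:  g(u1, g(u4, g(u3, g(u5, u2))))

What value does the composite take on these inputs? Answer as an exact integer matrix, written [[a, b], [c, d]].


[[116, -72], [-14, 8]]

g(u5, u2) = [[4, -2], [-6, 4]]
g(u3, g(u5, u2)) = [[-10, 6], [16, -10]]
g(u4, g(u3, g(u5, u2))) = [[36, -22], [-22, 14]]
g(u1, g(u4, g(u3, g(u5, u2)))) = [[116, -72], [-14, 8]]


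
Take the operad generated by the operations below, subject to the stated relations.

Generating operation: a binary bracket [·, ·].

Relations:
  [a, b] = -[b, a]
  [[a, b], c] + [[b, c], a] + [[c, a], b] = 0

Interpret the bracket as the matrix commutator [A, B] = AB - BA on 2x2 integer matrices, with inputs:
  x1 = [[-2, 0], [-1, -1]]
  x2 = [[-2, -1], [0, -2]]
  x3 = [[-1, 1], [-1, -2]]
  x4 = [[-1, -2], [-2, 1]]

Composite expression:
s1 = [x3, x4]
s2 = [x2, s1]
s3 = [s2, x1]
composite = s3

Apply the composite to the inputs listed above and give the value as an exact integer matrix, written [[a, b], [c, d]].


[[8, -8], [-8, -8]]


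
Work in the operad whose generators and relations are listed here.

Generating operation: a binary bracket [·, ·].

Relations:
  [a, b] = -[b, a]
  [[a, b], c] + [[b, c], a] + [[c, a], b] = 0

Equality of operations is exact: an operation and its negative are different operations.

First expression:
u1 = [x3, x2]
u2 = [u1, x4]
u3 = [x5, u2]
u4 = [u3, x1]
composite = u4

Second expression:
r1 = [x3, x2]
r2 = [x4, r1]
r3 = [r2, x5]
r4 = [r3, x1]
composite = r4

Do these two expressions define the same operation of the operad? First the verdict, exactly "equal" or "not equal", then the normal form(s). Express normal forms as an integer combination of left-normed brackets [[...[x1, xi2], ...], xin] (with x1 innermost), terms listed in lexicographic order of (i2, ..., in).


equal — both sides give -[[[[x1, x2], x3], x4], x5] + [[[[x1, x3], x2], x4], x5] + [[[[x1, x4], x2], x3], x5] - [[[[x1, x4], x3], x2], x5] + [[[[x1, x5], x2], x3], x4] - [[[[x1, x5], x3], x2], x4] - [[[[x1, x5], x4], x2], x3] + [[[[x1, x5], x4], x3], x2]


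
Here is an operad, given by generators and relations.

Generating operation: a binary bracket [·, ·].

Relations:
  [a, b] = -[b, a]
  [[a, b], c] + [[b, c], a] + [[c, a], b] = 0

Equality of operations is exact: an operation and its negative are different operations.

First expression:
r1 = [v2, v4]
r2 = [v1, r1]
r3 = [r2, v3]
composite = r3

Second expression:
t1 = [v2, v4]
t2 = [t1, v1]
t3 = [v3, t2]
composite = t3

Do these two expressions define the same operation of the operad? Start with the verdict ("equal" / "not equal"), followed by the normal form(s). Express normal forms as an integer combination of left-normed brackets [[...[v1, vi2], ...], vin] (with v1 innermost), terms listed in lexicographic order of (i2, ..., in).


equal — both sides give [[[v1, v2], v4], v3] - [[[v1, v4], v2], v3]

Reducing the first expression gives [[[v1, v2], v4], v3] - [[[v1, v4], v2], v3]
Reducing the second expression gives [[[v1, v2], v4], v3] - [[[v1, v4], v2], v3]
Same normal form: equal.


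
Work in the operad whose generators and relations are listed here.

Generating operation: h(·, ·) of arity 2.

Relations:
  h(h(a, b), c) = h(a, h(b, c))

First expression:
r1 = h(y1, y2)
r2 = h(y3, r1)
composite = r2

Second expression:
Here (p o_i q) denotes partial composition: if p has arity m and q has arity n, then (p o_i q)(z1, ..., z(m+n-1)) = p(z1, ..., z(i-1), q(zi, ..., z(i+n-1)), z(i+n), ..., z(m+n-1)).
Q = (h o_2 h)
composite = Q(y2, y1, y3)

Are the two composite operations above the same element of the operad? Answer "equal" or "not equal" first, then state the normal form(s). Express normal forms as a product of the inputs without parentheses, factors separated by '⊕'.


not equal; first: y3 ⊕ y1 ⊕ y2; second: y2 ⊕ y1 ⊕ y3

The first expression, normalized: y3 ⊕ y1 ⊕ y2
The second expression, normalized: y2 ⊕ y1 ⊕ y3
They disagree, so not equal.


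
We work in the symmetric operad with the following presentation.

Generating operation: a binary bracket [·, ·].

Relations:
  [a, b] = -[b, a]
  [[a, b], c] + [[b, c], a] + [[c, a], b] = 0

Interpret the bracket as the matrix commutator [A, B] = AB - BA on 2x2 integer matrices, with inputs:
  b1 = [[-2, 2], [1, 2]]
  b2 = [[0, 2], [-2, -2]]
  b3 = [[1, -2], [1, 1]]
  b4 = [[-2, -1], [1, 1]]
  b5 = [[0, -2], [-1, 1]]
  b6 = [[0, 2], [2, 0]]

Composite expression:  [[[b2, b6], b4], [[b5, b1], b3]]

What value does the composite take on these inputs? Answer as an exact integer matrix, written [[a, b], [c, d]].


[[0, 0], [0, 0]]

[b2, b6] = [[8, 4], [-4, -8]]
[[b2, b6], b4] = [[0, -4], [-4, 0]]
[b5, b1] = [[0, -10], [5, 0]]
[[b5, b1], b3] = [[0, 0], [0, 0]]
[[[b2, b6], b4], [[b5, b1], b3]] = [[0, 0], [0, 0]]


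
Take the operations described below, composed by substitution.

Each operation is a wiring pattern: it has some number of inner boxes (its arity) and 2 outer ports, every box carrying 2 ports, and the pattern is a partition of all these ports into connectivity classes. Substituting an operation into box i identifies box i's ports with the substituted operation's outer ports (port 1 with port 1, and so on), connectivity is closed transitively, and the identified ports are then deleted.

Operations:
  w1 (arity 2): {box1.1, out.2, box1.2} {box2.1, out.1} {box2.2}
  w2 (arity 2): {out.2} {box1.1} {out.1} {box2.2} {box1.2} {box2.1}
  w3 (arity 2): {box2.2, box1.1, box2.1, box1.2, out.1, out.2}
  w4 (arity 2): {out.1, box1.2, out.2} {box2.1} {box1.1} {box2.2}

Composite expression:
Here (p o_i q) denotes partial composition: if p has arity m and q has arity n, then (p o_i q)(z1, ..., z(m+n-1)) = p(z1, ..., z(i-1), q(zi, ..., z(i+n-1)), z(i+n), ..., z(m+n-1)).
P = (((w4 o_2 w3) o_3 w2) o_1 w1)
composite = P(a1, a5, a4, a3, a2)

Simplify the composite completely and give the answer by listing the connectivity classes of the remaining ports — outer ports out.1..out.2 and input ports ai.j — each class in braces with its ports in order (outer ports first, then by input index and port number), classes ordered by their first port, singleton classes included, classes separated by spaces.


{out.1, out.2, a1.1, a1.2} {a2.1} {a2.2} {a3.1} {a3.2} {a4.1, a4.2} {a5.1} {a5.2}


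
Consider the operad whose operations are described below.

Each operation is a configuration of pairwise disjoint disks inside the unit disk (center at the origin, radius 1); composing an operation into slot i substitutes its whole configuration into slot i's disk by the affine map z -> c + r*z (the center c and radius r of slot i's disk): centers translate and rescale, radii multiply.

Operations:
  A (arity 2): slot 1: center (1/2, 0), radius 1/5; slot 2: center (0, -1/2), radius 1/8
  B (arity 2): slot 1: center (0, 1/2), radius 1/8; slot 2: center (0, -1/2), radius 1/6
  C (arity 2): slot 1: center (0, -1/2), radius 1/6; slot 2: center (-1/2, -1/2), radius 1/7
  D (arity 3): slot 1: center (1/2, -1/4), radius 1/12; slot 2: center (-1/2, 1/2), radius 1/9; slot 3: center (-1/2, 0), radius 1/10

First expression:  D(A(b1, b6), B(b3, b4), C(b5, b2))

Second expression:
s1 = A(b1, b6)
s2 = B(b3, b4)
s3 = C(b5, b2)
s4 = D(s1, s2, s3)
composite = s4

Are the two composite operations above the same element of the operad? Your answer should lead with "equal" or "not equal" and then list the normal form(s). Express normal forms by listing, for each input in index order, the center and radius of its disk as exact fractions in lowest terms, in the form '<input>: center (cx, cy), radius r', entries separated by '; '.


equal; both compose to b1: center (13/24, -1/4), radius 1/60; b2: center (-11/20, -1/20), radius 1/70; b3: center (-1/2, 5/9), radius 1/72; b4: center (-1/2, 4/9), radius 1/54; b5: center (-1/2, -1/20), radius 1/60; b6: center (1/2, -7/24), radius 1/96

Reducing the first expression gives b1: center (13/24, -1/4), radius 1/60; b2: center (-11/20, -1/20), radius 1/70; b3: center (-1/2, 5/9), radius 1/72; b4: center (-1/2, 4/9), radius 1/54; b5: center (-1/2, -1/20), radius 1/60; b6: center (1/2, -7/24), radius 1/96
Reducing the second expression gives b1: center (13/24, -1/4), radius 1/60; b2: center (-11/20, -1/20), radius 1/70; b3: center (-1/2, 5/9), radius 1/72; b4: center (-1/2, 4/9), radius 1/54; b5: center (-1/2, -1/20), radius 1/60; b6: center (1/2, -7/24), radius 1/96
Identical normal forms: equal.


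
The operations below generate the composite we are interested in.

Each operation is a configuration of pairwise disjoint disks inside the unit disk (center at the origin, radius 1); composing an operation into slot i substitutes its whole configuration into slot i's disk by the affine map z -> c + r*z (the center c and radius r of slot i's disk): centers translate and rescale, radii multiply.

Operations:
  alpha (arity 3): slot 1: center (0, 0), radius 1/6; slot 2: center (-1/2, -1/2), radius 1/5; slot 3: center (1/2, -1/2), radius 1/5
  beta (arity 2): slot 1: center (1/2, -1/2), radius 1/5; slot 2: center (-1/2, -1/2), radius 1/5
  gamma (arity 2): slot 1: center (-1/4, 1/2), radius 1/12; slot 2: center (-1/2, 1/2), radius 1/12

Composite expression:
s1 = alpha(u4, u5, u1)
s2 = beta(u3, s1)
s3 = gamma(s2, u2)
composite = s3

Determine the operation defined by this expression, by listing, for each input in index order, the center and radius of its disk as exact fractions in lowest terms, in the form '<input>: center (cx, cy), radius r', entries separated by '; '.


u1: center (-17/60, 9/20), radius 1/300; u2: center (-1/2, 1/2), radius 1/12; u3: center (-5/24, 11/24), radius 1/60; u4: center (-7/24, 11/24), radius 1/360; u5: center (-3/10, 9/20), radius 1/300

Affine substitution under gamma: radii multiply and u-centers shift.
input u3: composing its 2 substitution steps yields center (-5/24, 11/24), radius 1/60
input u4: composing its 3 substitution steps yields center (-7/24, 11/24), radius 1/360
input u5: composing its 3 substitution steps yields center (-3/10, 9/20), radius 1/300
input u1: composing its 3 substitution steps yields center (-17/60, 9/20), radius 1/300
input u2: composing its 1 substitution step yields center (-1/2, 1/2), radius 1/12


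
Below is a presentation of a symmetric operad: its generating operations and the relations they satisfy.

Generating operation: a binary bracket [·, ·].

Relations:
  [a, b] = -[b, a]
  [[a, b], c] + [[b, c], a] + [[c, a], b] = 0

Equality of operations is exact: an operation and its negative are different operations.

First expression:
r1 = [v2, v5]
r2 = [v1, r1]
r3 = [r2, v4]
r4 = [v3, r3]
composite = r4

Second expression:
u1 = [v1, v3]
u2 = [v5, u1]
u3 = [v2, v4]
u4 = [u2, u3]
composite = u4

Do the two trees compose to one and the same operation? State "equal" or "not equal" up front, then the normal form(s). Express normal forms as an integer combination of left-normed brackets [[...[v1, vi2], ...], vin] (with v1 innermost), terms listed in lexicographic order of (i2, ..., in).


Normal form of the first expression: -[[[[v1, v2], v5], v4], v3] + [[[[v1, v5], v2], v4], v3]
Normal form of the second expression: -[[[[v1, v3], v5], v2], v4] + [[[[v1, v3], v5], v4], v2]
The normal forms differ: not equal.

not equal; the first gives -[[[[v1, v2], v5], v4], v3] + [[[[v1, v5], v2], v4], v3] and the second -[[[[v1, v3], v5], v2], v4] + [[[[v1, v3], v5], v4], v2]


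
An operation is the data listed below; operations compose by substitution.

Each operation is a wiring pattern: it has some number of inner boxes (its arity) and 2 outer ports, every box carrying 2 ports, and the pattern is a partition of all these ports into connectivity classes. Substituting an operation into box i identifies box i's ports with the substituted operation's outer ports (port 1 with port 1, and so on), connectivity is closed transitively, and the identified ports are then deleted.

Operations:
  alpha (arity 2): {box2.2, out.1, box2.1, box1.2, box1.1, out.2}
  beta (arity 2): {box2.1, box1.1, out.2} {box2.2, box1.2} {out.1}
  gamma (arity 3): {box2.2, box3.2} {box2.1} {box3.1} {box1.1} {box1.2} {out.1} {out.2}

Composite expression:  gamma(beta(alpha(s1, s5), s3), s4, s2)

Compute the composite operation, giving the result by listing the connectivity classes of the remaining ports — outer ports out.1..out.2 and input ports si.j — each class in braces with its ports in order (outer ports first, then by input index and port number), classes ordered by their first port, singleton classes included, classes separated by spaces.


Substituting into gamma glues patterns; closure does the rest.
composing alpha on (s1, s5), with out.j its own outer ports: {out.1, out.2, s1.1, s1.2, s5.1, s5.2}
composing beta on (s1, s5, s3), with out.j its own outer ports: {out.1} {out.2, s1.1, s1.2, s3.1, s3.2, s5.1, s5.2}
composing gamma on (s1, s5, s3, s4, s2), with out.j its own outer ports: {out.1} {out.2} {s1.1, s1.2, s3.1, s3.2, s5.1, s5.2} {s2.1} {s2.2, s4.2} {s4.1}

{out.1} {out.2} {s1.1, s1.2, s3.1, s3.2, s5.1, s5.2} {s2.1} {s2.2, s4.2} {s4.1}


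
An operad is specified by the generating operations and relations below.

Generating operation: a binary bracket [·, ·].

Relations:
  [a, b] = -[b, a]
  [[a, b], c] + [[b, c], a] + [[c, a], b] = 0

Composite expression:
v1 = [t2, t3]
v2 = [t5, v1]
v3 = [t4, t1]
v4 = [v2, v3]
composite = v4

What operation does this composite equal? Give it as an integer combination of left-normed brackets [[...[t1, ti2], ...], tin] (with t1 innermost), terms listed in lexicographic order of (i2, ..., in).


-[[[[t1, t4], t2], t3], t5] + [[[[t1, t4], t3], t2], t5] + [[[[t1, t4], t5], t2], t3] - [[[[t1, t4], t5], t3], t2]

In the tensor algebra, words opening t1 carry the t1-anchored form.
Composite bracket: [[t5, [t2, t3]], [t4, t1]]
The bracket unfolds into 16 signed words via [a, b] = ab - ba (2^4 = 16).
Words beginning with t1 determine it all:
  sign of t1t4t2t3t5 is -1, so it contributes -[[[[t1, t4], t2], t3], t5]
  sign of t1t4t3t2t5 is +1, so it contributes +[[[[t1, t4], t3], t2], t5]
  sign of t1t4t5t2t3 is +1, so it contributes +[[[[t1, t4], t5], t2], t3]
  sign of t1t4t5t3t2 is -1, so it contributes -[[[[t1, t4], t5], t3], t2]


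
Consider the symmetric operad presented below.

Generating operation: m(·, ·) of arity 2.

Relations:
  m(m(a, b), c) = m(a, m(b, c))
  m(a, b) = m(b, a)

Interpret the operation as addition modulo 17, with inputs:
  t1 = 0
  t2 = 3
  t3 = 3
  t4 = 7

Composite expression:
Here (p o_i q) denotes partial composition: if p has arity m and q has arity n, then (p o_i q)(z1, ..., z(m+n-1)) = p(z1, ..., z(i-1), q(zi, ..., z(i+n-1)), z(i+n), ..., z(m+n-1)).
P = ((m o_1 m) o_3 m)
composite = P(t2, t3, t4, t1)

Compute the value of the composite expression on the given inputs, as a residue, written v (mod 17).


13 (mod 17)


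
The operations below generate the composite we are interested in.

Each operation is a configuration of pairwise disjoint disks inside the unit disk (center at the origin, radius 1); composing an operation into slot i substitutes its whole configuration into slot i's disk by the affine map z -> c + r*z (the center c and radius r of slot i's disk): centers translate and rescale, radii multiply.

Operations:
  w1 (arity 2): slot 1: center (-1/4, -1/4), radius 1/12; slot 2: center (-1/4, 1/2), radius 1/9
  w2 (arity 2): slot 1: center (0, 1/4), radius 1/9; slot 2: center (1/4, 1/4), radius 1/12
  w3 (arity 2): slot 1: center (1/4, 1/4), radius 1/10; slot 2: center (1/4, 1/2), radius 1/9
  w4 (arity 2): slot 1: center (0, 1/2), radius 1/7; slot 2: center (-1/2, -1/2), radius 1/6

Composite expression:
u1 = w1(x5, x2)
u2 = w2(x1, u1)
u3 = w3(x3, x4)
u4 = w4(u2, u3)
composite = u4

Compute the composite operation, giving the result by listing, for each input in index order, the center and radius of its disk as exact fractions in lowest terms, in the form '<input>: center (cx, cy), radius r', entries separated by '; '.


x1: center (0, 15/28), radius 1/63; x2: center (11/336, 13/24), radius 1/756; x3: center (-11/24, -11/24), radius 1/60; x4: center (-11/24, -5/12), radius 1/54; x5: center (11/336, 179/336), radius 1/1008

Each x-disk chains the slot maps above it in w4; radii multiply.
input x1: composing its 2 substitution steps yields center (0, 15/28), radius 1/63
input x5: composing its 3 substitution steps yields center (11/336, 179/336), radius 1/1008
input x2: composing its 3 substitution steps yields center (11/336, 13/24), radius 1/756
input x3: composing its 2 substitution steps yields center (-11/24, -11/24), radius 1/60
input x4: composing its 2 substitution steps yields center (-11/24, -5/12), radius 1/54


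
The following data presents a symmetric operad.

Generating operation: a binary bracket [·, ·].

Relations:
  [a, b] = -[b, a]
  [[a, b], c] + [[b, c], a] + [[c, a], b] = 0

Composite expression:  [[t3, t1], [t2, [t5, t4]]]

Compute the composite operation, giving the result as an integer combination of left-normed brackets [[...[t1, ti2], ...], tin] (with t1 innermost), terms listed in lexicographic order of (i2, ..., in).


In the tensor algebra, words opening t1 carry the t1-anchored form.
Composite bracket: [[t3, t1], [t2, [t5, t4]]]
Each bracket splits as ab - ba, giving 16 signed words (2^4 = 16).
Coefficients come from the t1-initial words:
  the word t1t3t2t4t5 carries sign +1 and contributes +[[[[t1, t3], t2], t4], t5]
  the word t1t3t2t5t4 carries sign -1 and contributes -[[[[t1, t3], t2], t5], t4]
  the word t1t3t4t5t2 carries sign -1 and contributes -[[[[t1, t3], t4], t5], t2]
  the word t1t3t5t4t2 carries sign +1 and contributes +[[[[t1, t3], t5], t4], t2]

[[[[t1, t3], t2], t4], t5] - [[[[t1, t3], t2], t5], t4] - [[[[t1, t3], t4], t5], t2] + [[[[t1, t3], t5], t4], t2]


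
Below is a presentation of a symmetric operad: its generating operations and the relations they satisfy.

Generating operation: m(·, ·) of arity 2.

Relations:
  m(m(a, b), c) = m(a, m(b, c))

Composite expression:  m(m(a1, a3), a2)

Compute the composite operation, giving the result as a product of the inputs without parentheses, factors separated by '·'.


All parenthesizations of m agree; list the a-inputs left to right.
m(a1, a3) reduces to a1 · a3
m(m(a1, a3), a2) reduces to a1 · a3 · a2

a1 · a3 · a2


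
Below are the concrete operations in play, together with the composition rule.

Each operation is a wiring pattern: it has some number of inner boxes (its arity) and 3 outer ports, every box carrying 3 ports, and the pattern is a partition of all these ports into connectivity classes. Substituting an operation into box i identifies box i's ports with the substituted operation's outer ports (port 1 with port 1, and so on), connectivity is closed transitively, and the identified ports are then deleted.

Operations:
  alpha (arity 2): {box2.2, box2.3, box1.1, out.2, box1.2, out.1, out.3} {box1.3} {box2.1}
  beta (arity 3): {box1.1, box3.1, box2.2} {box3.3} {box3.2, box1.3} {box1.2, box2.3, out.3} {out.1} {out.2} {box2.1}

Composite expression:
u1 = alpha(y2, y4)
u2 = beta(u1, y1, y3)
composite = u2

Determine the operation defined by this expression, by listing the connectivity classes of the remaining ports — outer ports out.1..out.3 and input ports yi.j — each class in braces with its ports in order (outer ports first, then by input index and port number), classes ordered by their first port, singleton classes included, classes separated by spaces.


{out.1} {out.2} {out.3, y1.2, y1.3, y2.1, y2.2, y3.1, y3.2, y4.2, y4.3} {y1.1} {y2.3} {y3.3} {y4.1}

Substituting into beta glues patterns; closure does the rest.
after alpha, the pattern on (y2, y4) reads {out.1, out.2, out.3, y2.1, y2.2, y4.2, y4.3} {y2.3} {y4.1} (out.j = its outer ports)
after beta, the pattern on (y2, y4, y1, y3) reads {out.1} {out.2} {out.3, y1.2, y1.3, y2.1, y2.2, y3.1, y3.2, y4.2, y4.3} {y1.1} {y2.3} {y3.3} {y4.1} (out.j = its outer ports)


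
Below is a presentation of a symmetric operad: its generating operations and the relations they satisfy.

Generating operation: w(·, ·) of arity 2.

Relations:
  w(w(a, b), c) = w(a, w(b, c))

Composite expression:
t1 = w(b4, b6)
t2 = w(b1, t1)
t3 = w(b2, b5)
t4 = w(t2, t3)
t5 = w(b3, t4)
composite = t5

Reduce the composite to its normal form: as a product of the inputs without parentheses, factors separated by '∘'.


b3 ∘ b1 ∘ b4 ∘ b6 ∘ b2 ∘ b5


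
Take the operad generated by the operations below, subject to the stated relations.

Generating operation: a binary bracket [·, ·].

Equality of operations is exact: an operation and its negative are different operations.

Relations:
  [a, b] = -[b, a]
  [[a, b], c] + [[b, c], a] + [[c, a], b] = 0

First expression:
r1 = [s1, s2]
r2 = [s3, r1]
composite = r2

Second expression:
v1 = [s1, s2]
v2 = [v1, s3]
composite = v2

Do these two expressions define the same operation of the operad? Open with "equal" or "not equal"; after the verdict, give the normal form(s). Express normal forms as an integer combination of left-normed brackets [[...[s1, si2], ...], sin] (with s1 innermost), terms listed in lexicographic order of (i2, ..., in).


Normal form of the first expression: -[[s1, s2], s3]
Normal form of the second expression: [[s1, s2], s3]
The forms do not match — not equal.

not equal — first -[[s1, s2], s3], second [[s1, s2], s3]


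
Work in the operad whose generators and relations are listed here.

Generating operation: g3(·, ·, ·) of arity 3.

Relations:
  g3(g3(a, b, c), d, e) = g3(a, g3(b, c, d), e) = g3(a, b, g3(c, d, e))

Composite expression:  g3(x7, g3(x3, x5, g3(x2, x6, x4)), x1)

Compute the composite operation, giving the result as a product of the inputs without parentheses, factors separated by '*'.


The g3-tree's shape is irrelevant; the x-reading-order decides.
g3(x2, x6, x4) collapses to x2 * x6 * x4
g3(x3, x5, g3(x2, x6, x4)) collapses to x3 * x5 * x2 * x6 * x4
g3(x7, g3(x3, x5, g3(x2, x6, x4)), x1) collapses to x7 * x3 * x5 * x2 * x6 * x4 * x1

x7 * x3 * x5 * x2 * x6 * x4 * x1


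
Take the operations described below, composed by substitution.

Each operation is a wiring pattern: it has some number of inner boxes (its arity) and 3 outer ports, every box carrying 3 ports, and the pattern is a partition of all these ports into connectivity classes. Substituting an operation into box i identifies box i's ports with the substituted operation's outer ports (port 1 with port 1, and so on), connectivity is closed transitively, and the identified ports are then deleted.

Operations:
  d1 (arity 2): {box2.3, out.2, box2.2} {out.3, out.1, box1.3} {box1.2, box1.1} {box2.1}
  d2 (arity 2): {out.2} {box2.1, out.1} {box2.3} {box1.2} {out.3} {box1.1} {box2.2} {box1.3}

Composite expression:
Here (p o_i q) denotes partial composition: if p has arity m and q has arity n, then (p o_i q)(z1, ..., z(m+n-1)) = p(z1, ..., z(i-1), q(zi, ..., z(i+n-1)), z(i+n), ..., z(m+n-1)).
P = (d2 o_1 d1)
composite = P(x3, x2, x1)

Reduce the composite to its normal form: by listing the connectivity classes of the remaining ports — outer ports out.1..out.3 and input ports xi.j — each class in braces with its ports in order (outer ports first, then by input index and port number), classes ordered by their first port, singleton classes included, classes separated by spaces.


{out.1, x1.1} {out.2} {out.3} {x1.2} {x1.3} {x2.1} {x2.2, x2.3} {x3.1, x3.2} {x3.3}

Substituting into d2 glues patterns; closure does the rest.
through d1, on inputs (x3, x2): {out.1, out.3, x3.3} {out.2, x2.2, x2.3} {x2.1} {x3.1, x3.2} (out.j = stage outer ports)
through d2, on inputs (x3, x2, x1): {out.1, x1.1} {out.2} {out.3} {x1.2} {x1.3} {x2.1} {x2.2, x2.3} {x3.1, x3.2} {x3.3} (out.j = stage outer ports)


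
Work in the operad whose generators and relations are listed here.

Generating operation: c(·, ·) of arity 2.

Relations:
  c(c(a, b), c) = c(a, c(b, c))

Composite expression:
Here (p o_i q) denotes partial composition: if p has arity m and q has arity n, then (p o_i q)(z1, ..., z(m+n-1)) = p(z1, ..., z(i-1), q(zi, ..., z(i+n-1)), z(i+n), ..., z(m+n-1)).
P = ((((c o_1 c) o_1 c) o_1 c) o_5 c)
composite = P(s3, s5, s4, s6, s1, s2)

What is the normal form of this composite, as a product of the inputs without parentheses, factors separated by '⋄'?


Under associativity of c, the answer is the s's in reading order.
c(s3, s5) unparenthesizes to s3 ⋄ s5
c(c(s3, s5), s4) unparenthesizes to s3 ⋄ s5 ⋄ s4
c(c(c(s3, s5), s4), s6) unparenthesizes to s3 ⋄ s5 ⋄ s4 ⋄ s6
c(s1, s2) unparenthesizes to s1 ⋄ s2
c(c(c(c(s3, s5), s4), s6), c(s1, s2)) unparenthesizes to s3 ⋄ s5 ⋄ s4 ⋄ s6 ⋄ s1 ⋄ s2

s3 ⋄ s5 ⋄ s4 ⋄ s6 ⋄ s1 ⋄ s2


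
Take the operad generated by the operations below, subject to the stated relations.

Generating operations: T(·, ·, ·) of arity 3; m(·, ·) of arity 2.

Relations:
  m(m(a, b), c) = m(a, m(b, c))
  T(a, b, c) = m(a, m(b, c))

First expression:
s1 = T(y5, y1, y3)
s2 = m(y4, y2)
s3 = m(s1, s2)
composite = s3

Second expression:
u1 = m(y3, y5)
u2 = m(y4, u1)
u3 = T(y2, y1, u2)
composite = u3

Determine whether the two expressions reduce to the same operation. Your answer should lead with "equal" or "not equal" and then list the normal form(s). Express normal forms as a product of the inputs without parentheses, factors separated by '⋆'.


In normal form, the first expression is y5 ⋆ y1 ⋆ y3 ⋆ y4 ⋆ y2
In normal form, the second expression is y2 ⋆ y1 ⋆ y4 ⋆ y3 ⋆ y5
No match — not equal.

not equal; the first gives y5 ⋆ y1 ⋆ y3 ⋆ y4 ⋆ y2 and the second y2 ⋆ y1 ⋆ y4 ⋆ y3 ⋆ y5


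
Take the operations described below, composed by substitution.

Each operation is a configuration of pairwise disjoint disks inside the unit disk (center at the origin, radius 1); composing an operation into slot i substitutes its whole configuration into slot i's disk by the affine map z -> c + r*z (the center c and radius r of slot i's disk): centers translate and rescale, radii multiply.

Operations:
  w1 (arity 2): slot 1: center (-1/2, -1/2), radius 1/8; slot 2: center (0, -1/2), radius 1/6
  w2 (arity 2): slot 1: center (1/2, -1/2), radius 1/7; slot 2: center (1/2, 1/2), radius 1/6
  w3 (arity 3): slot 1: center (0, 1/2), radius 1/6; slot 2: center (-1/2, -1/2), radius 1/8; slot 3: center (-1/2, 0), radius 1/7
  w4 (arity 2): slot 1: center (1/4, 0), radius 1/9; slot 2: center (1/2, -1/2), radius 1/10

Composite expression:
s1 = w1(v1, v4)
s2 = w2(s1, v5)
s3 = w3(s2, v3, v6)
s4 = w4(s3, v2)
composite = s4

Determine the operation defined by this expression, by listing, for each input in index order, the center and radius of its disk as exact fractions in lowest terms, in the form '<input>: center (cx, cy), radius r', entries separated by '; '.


Each v-disk chains the slot maps above it in w4; radii multiply.
v1: after 4 affine steps, its disk has center (65/252, 17/378), radius 1/3024
v4: after 4 affine steps, its disk has center (7/27, 17/378), radius 1/2268
v5: after 3 affine steps, its disk has center (7/27, 7/108), radius 1/324
v3: after 2 affine steps, its disk has center (7/36, -1/18), radius 1/72
v6: after 2 affine steps, its disk has center (7/36, 0), radius 1/63
v2: after 1 affine step, its disk has center (1/2, -1/2), radius 1/10

v1: center (65/252, 17/378), radius 1/3024; v2: center (1/2, -1/2), radius 1/10; v3: center (7/36, -1/18), radius 1/72; v4: center (7/27, 17/378), radius 1/2268; v5: center (7/27, 7/108), radius 1/324; v6: center (7/36, 0), radius 1/63


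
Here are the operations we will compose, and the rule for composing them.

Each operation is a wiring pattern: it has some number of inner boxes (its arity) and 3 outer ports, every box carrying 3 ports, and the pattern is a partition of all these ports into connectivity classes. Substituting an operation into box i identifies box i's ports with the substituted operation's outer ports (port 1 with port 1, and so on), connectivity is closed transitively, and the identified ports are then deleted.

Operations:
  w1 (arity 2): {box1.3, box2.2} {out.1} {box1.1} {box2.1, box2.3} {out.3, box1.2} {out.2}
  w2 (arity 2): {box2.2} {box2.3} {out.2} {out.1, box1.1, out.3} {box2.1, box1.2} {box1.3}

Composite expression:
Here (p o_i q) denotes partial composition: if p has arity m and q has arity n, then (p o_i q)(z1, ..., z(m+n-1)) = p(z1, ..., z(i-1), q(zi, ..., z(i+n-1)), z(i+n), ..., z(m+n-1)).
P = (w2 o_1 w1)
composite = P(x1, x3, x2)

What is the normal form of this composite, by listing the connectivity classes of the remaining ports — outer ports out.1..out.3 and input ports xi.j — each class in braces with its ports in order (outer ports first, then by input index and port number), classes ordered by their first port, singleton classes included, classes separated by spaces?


{out.1, out.3} {out.2} {x1.1} {x1.2} {x1.3, x3.2} {x2.1} {x2.2} {x2.3} {x3.1, x3.3}

Reachability decides: close wires over w2-identified ports.
the subtree at w1 composes to {out.1} {out.2} {out.3, x1.2} {x1.1} {x1.3, x3.2} {x3.1, x3.3} on (x1, x3); out.j = own outer ports
the subtree at w2 composes to {out.1, out.3} {out.2} {x1.1} {x1.2} {x1.3, x3.2} {x2.1} {x2.2} {x2.3} {x3.1, x3.3} on (x1, x3, x2); out.j = own outer ports


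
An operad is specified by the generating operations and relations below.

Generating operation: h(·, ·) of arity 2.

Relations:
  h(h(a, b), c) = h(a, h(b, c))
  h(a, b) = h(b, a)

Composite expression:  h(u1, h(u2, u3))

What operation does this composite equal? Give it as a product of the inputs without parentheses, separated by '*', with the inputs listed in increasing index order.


u1 * u2 * u3

With h associative and commutative, the u-input set is all that matters.
h(u2, u3) flattens to u2 * u3
h(u1, h(u2, u3)) flattens to u1 * u2 * u3
rearranged into index order: u1 * u2 * u3


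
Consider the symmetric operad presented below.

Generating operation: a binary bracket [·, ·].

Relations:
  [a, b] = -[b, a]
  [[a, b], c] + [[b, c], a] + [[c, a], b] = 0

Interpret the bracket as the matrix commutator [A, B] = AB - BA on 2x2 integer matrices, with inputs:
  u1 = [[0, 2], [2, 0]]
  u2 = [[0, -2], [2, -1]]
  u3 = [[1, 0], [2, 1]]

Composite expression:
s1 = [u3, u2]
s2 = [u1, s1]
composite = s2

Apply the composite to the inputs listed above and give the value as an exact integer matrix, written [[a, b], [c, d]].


[[4, -16], [16, -4]]

[u3, u2] = [[4, 0], [2, -4]]
[u1, [u3, u2]] = [[4, -16], [16, -4]]


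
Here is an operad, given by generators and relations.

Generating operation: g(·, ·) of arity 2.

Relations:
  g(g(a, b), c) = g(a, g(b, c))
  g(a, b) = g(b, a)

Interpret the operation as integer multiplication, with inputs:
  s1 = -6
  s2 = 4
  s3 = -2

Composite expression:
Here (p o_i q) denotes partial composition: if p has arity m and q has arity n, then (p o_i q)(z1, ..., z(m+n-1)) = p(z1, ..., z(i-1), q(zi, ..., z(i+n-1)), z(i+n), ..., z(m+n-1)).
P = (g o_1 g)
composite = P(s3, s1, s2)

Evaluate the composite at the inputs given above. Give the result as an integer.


g(s3, s1) = 12
g(g(s3, s1), s2) = 48

48


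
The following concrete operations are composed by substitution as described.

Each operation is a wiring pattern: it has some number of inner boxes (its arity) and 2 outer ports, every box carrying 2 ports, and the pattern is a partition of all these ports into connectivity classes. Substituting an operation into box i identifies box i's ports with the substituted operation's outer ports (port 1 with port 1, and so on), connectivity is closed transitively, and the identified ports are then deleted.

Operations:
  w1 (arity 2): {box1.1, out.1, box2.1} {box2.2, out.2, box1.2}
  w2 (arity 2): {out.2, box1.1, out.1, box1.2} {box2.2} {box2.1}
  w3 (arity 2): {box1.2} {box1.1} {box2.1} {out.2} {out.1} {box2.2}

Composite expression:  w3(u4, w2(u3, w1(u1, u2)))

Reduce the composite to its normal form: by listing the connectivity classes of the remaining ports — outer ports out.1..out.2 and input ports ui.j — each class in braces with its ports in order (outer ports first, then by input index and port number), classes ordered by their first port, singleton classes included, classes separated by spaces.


{out.1} {out.2} {u1.1, u2.1} {u1.2, u2.2} {u3.1, u3.2} {u4.1} {u4.2}

Treat the ports identified at w3 as solder joints: merge, then drop.
after w1, the pattern on (u1, u2) reads {out.1, u1.1, u2.1} {out.2, u1.2, u2.2} (out.j = its outer ports)
after w2, the pattern on (u3, u1, u2) reads {out.1, out.2, u3.1, u3.2} {u1.1, u2.1} {u1.2, u2.2} (out.j = its outer ports)
after w3, the pattern on (u4, u3, u1, u2) reads {out.1} {out.2} {u1.1, u2.1} {u1.2, u2.2} {u3.1, u3.2} {u4.1} {u4.2} (out.j = its outer ports)


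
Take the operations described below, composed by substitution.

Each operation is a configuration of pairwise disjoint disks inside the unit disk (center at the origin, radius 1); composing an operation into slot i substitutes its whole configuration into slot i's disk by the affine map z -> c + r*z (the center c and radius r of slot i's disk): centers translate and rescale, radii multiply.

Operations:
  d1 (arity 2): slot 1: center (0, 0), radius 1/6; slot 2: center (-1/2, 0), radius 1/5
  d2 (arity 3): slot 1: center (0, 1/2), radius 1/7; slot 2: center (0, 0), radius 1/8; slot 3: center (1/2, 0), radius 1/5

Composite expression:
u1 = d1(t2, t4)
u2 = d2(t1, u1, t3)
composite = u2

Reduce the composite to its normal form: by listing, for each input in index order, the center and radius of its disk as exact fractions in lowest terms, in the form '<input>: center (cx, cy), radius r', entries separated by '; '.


t1: center (0, 1/2), radius 1/7; t2: center (0, 0), radius 1/48; t3: center (1/2, 0), radius 1/5; t4: center (-1/16, 0), radius 1/40

Only the slot chain above each t matters under d2; compose those maps.
for t1, the 1-step affine chain lands on center (0, 1/2), radius 1/7
for t2, the 2-step affine chain lands on center (0, 0), radius 1/48
for t4, the 2-step affine chain lands on center (-1/16, 0), radius 1/40
for t3, the 1-step affine chain lands on center (1/2, 0), radius 1/5


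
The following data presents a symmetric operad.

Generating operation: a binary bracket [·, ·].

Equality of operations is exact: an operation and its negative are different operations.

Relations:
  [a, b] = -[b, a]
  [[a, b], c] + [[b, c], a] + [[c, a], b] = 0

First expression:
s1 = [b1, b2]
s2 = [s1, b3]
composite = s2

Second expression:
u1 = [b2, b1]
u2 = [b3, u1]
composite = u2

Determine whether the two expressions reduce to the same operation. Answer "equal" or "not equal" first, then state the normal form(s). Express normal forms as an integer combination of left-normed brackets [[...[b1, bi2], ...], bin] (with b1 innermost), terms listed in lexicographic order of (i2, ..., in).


equal; the common form is [[b1, b2], b3]

In normal form, the first expression is [[b1, b2], b3]
In normal form, the second expression is [[b1, b2], b3]
Identical normal forms: equal.


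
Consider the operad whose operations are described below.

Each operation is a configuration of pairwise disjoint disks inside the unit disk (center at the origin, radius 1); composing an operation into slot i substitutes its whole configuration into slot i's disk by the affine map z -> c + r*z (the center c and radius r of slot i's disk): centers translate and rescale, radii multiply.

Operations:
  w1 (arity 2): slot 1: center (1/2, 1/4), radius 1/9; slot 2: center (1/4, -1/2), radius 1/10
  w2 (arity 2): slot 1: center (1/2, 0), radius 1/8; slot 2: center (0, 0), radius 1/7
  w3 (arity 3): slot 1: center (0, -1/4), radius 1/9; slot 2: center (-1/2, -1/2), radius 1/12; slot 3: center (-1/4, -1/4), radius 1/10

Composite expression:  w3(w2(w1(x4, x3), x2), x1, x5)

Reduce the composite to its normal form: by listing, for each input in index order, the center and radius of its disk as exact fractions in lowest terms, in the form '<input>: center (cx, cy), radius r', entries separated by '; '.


x1: center (-1/2, -1/2), radius 1/12; x2: center (0, -1/4), radius 1/63; x3: center (17/288, -37/144), radius 1/720; x4: center (1/16, -71/288), radius 1/648; x5: center (-1/4, -1/4), radius 1/10

Each x-disk chains the slot maps above it in w3; radii multiply.
x4 passes through 3 substitutions, ending at center (1/16, -71/288), radius 1/648
x3 passes through 3 substitutions, ending at center (17/288, -37/144), radius 1/720
x2 passes through 2 substitutions, ending at center (0, -1/4), radius 1/63
x1 passes through 1 substitution, ending at center (-1/2, -1/2), radius 1/12
x5 passes through 1 substitution, ending at center (-1/4, -1/4), radius 1/10


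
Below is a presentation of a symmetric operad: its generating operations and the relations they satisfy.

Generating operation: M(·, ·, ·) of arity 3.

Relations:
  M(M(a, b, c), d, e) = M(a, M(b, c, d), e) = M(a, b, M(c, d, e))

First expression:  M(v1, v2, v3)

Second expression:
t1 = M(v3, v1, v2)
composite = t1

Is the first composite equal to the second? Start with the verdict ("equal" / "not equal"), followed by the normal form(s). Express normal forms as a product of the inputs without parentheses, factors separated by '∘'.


not equal; the first gives v1 ∘ v2 ∘ v3 and the second v3 ∘ v1 ∘ v2

The first composite normalizes to v1 ∘ v2 ∘ v3
The second composite normalizes to v3 ∘ v1 ∘ v2
The forms do not match — not equal.


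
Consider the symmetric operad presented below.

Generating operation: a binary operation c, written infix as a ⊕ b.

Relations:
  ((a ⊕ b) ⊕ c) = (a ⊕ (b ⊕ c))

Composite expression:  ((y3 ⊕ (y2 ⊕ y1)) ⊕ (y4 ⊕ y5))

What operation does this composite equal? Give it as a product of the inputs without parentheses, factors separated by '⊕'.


Every regrouping of c is equal, so read the y-inputs in written order.
(y2 ⊕ y1) unparenthesizes to y2 ⊕ y1
(y3 ⊕ (y2 ⊕ y1)) unparenthesizes to y3 ⊕ y2 ⊕ y1
(y4 ⊕ y5) unparenthesizes to y4 ⊕ y5
((y3 ⊕ (y2 ⊕ y1)) ⊕ (y4 ⊕ y5)) unparenthesizes to y3 ⊕ y2 ⊕ y1 ⊕ y4 ⊕ y5

y3 ⊕ y2 ⊕ y1 ⊕ y4 ⊕ y5


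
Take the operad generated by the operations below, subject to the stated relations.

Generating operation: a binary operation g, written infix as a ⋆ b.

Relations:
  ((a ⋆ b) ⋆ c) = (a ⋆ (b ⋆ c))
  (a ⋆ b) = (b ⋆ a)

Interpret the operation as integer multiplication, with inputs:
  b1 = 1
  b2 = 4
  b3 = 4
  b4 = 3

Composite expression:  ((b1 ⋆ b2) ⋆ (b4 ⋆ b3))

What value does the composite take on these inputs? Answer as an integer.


48

(b1 ⋆ b2) = 4
(b4 ⋆ b3) = 12
((b1 ⋆ b2) ⋆ (b4 ⋆ b3)) = 48
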